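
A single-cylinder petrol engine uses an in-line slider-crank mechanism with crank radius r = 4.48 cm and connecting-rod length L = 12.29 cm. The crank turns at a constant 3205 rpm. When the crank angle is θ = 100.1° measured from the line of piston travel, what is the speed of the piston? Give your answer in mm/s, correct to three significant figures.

ω = 2π·3205/60 = 335.6 rad/s
For an in-line slider-crank, x = r cosθ + √(L² − r² sin²θ), so v = −rω sinθ·[1 + r cosθ/√(L² − r² sin²θ)].
With r = 0.0448 m, L = 0.1229 m, θ = 100.1°: √(L² − r² sin²θ) = 0.11471 m.
v = −0.0448·335.6·0.98450·[1 + 0.0448·-0.17537/0.11471] = -13.789 m/s.
|v| = 13.789 m/s = 13789 mm/s.

13800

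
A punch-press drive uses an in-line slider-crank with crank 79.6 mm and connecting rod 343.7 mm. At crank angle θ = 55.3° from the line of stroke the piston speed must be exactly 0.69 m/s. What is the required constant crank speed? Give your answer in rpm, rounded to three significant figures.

For an in-line slider-crank, |v_piston| = rω|sinθ|·[1 + r cosθ/√(L² − r² sin²θ)].
With r = 0.0796 m, L = 0.3437 m, θ = 55.3°: the bracketed kinematic factor |dx/dθ| = 0.074232 m.
ω = v/|dx/dθ| = 0.69/0.074232 = 9.2952 rad/s.
N = 60ω/(2π) = 88.763 rpm.

88.8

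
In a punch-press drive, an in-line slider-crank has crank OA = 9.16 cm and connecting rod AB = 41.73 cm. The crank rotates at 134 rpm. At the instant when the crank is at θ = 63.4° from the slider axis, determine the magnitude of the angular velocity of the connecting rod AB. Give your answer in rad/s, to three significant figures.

ω = 14.03 rad/s (converted from 134 rpm).
The rod makes angle φ with the slider axis where L sinφ = r sinθ; differentiating, L cosφ·φ̇ = r ω cosθ.
L cosφ = √(L² − r² sin²θ) = 0.40918 m.
|ω_rod| = r ω |cosθ| / √(L² − r² sin²θ) = 0.0916·14.03·0.44776/0.40918 = 1.4066 rad/s.

1.41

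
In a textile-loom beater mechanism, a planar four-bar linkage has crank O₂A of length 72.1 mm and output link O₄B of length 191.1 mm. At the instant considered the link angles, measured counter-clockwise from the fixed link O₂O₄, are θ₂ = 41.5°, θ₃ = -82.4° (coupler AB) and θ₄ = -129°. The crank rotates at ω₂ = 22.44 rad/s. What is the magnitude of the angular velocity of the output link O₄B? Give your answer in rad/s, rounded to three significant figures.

ω₂ = 22.44 rad/s
Differentiating the loop-closure r₂e^{iθ₂}+r₃e^{iθ₃}=r₁+r₄e^{iθ₄} gives r₂ω₂e^{iθ₂}+r₃ω₃e^{iθ₃}=r₄ω₄e^{iθ₄}.
Eliminating the other unknown: ω₄ = r₂ω₂ sin(θ₂−θ₃) / [r₄ sin(θ₄−θ₃)].
Numerator sine = +0.83001; denominator sine = -0.72657.
Result = 0.0721·22.44·(+0.83001) / (0.1911·(-0.72657)) = -9.6717 rad/s; magnitude 9.6717 rad/s.

9.67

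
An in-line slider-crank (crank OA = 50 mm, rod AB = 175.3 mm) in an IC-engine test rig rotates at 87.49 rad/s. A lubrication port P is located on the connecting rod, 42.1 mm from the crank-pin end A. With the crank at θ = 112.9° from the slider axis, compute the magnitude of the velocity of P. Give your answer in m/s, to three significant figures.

ω = 87.49 rad/s.  Crank-pin speed |V_A| = rω = 4.3745 m/s, perpendicular to OA.
Rod angle: sinφ = −(r/L) sinθ ⇒ φ = -15.233°; ω_rod = −rω cosθ/√(L²−r²sin²θ) = +10.064 rad/s.
V_P = V_A + ω_rod × AP, with AP = 0.0421 m along the rod.
Components: V_Px = −rω sinθ − a·ω_rod·sinφ = -3.9184 m/s;  V_Py = rω cosθ + a·ω_rod·cosφ = -1.2934 m/s.
|V_P| = √(V_Px² + V_Py²) = 4.1264 m/s.

4.13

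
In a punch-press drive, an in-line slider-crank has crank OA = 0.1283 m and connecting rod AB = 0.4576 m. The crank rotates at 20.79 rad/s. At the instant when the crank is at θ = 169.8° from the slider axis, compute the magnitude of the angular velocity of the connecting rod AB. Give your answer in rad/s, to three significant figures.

ω = 20.79 rad/s
The rod makes angle φ with the slider axis where L sinφ = r sinθ; differentiating, L cosφ·φ̇ = r ω cosθ.
L cosφ = √(L² − r² sin²θ) = 0.45704 m.
|ω_rod| = r ω |cosθ| / √(L² − r² sin²θ) = 0.1283·20.79·0.98420/0.45704 = 5.744 rad/s.

5.74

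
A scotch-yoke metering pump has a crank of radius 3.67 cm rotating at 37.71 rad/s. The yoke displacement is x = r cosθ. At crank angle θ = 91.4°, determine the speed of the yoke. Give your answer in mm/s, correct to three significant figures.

ω = 37.71 rad/s
x = r cosθ ⇒ ẋ = −rω sinθ.
|v| = rω|sinθ| = 0.0367·37.71·|sin 91.4°| = 1.3835 m/s = 1383.5 mm/s.

1380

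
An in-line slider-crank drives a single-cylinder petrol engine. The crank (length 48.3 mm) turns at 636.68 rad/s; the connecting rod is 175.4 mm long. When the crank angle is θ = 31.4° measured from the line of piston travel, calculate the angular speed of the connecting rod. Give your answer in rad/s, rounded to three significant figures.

ω = 636.7 rad/s
The rod makes angle φ with the slider axis where L sinφ = r sinθ; differentiating, L cosφ·φ̇ = r ω cosθ.
L cosφ = √(L² − r² sin²θ) = 0.17359 m.
|ω_rod| = r ω |cosθ| / √(L² − r² sin²θ) = 0.0483·636.7·0.85355/0.17359 = 151.21 rad/s.

151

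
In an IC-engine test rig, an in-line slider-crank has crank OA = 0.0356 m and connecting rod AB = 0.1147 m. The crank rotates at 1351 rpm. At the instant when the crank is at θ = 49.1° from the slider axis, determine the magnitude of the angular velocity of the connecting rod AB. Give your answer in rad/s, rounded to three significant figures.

29.6

ω = 141.5 rad/s (converted from 1351 rpm).
The rod makes angle φ with the slider axis where L sinφ = r sinθ; differentiating, L cosφ·φ̇ = r ω cosθ.
L cosφ = √(L² − r² sin²θ) = 0.1115 m.
|ω_rod| = r ω |cosθ| / √(L² − r² sin²θ) = 0.0356·141.5·0.65474/0.1115 = 29.576 rad/s.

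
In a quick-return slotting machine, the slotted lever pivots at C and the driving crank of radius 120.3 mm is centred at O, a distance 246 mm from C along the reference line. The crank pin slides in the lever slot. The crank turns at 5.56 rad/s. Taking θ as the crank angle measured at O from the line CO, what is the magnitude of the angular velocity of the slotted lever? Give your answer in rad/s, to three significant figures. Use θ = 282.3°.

ω = 5.56 rad/s
Crank pin A relative to C: A = (d + r cosθ, r sinθ); lever angle φ = atan2(r sinθ, d + r cosθ).
Differentiating tanφ: φ̇ = rω(d cosθ + r)/(d² + r² + 2dr cosθ).
d² + r² + 2dr cosθ = |CA|² = 0.0875968 m²;  d cosθ + r = +0.17271 m.
|ω_lever| = |0.1203·5.56·+0.17271| / 0.0875968 = 1.3187 rad/s.

1.32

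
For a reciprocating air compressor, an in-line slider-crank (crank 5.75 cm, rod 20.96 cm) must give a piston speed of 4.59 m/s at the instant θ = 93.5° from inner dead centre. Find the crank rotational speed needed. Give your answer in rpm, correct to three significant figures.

777

For an in-line slider-crank, |v_piston| = rω|sinθ|·[1 + r cosθ/√(L² − r² sin²θ)].
With r = 0.0575 m, L = 0.2096 m, θ = 93.5°: the bracketed kinematic factor |dx/dθ| = 0.056393 m.
ω = v/|dx/dθ| = 4.59/0.056393 = 81.393 rad/s.
N = 60ω/(2π) = 777.24 rpm.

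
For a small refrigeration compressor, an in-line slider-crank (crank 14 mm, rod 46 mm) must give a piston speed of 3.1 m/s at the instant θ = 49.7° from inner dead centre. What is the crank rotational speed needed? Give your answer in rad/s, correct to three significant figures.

For an in-line slider-crank, |v_piston| = rω|sinθ|·[1 + r cosθ/√(L² − r² sin²θ)].
With r = 0.014 m, L = 0.046 m, θ = 49.7°: the bracketed kinematic factor |dx/dθ| = 0.012838 m.
ω = v/|dx/dθ| = 3.1/0.012838 = 241.47 rad/s.

241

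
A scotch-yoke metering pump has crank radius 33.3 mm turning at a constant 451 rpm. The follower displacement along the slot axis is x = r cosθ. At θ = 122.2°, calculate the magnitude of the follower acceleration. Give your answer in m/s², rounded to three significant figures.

ω = 47.23 rad/s (from 451 rpm).
x = r cosθ ⇒ ẍ = −rω² cosθ (ω constant).
|a| = rω²|cosθ| = 0.0333·(47.23)²·|cos 122.2°| = 39.58 m/s².

39.6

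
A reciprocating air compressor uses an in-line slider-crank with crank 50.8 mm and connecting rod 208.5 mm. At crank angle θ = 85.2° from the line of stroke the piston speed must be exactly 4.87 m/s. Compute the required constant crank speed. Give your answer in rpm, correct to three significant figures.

For an in-line slider-crank, |v_piston| = rω|sinθ|·[1 + r cosθ/√(L² − r² sin²θ)].
With r = 0.0508 m, L = 0.2085 m, θ = 85.2°: the bracketed kinematic factor |dx/dθ| = 0.051686 m.
ω = v/|dx/dθ| = 4.87/0.051686 = 94.223 rad/s.
N = 60ω/(2π) = 899.77 rpm.

900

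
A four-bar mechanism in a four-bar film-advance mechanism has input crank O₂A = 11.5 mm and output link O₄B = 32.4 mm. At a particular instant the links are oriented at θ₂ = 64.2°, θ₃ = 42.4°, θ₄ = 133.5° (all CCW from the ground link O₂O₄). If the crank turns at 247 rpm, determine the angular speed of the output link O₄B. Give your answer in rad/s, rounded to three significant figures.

3.41

ω₂ = 25.87 rad/s (from 247 rpm).
Differentiating the loop-closure r₂e^{iθ₂}+r₃e^{iθ₃}=r₁+r₄e^{iθ₄} gives r₂ω₂e^{iθ₂}+r₃ω₃e^{iθ₃}=r₄ω₄e^{iθ₄}.
Eliminating the other unknown: ω₄ = r₂ω₂ sin(θ₂−θ₃) / [r₄ sin(θ₄−θ₃)].
Numerator sine = +0.37137; denominator sine = +0.99982.
Result = 0.0115·25.87·(+0.37137) / (0.0324·(+0.99982)) = +3.4101 rad/s; magnitude 3.4101 rad/s.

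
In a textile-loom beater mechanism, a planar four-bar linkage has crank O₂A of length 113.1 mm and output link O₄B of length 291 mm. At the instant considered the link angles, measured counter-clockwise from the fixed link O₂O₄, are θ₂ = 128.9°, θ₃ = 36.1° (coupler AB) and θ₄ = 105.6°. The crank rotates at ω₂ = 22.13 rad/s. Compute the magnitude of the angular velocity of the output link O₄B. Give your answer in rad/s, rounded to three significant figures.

9.17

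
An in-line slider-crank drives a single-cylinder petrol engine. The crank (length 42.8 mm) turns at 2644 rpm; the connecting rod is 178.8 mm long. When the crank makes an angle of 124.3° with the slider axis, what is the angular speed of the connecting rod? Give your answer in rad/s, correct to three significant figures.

ω = 276.9 rad/s (converted from 2644 rpm).
The rod makes angle φ with the slider axis where L sinφ = r sinθ; differentiating, L cosφ·φ̇ = r ω cosθ.
L cosφ = √(L² − r² sin²θ) = 0.17527 m.
|ω_rod| = r ω |cosθ| / √(L² − r² sin²θ) = 0.0428·276.9·0.56353/0.17527 = 38.101 rad/s.

38.1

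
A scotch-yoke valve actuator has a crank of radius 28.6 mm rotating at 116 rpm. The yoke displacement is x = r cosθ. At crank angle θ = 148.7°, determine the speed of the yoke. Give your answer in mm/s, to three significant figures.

180

ω = 12.15 rad/s (from 116 rpm).
x = r cosθ ⇒ ẋ = −rω sinθ.
|v| = rω|sinθ| = 0.0286·12.15·|sin 148.7°| = 0.18049 m/s = 180.49 mm/s.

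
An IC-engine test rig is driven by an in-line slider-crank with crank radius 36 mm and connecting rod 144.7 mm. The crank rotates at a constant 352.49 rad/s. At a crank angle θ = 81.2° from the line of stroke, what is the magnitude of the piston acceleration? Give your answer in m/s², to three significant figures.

ω = 352.5 rad/s
x(θ) = r cosθ + √(L² − r² sin²θ); with ω constant, a = ω²·d²x/dθ².
d²x/dθ² = −r cosθ − r²(cos2θ)/√u − r⁴ sin²2θ/(4u^{3/2}),  u = L² − r² sin²θ = 0.0196724 m².
Substituting r = 0.036 m, L = 0.1447 m, θ = 81.2°: d²x/dθ² = +0.0032862 m.
a = ω²·d²x/dθ² = (352.5)²·(+0.0032862) = +408.3 m/s²;  |a| = 408.3 m/s².

408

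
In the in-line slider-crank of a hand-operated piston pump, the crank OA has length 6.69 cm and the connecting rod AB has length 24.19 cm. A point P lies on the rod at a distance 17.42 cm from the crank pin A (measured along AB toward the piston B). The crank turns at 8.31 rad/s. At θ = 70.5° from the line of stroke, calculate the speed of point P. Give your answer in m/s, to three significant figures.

0.563

ω = 8.31 rad/s.  Crank-pin speed |V_A| = rω = 0.55594 m/s, perpendicular to OA.
Rod angle: sinφ = −(r/L) sinθ ⇒ φ = -15.111°; ω_rod = −rω cosθ/√(L²−r²sin²θ) = -0.79464 rad/s.
V_P = V_A + ω_rod × AP, with AP = 0.1742 m along the rod.
Components: V_Px = −rω sinθ − a·ω_rod·sinφ = -0.56014 m/s;  V_Py = rω cosθ + a·ω_rod·cosφ = +0.051937 m/s.
|V_P| = √(V_Px² + V_Py²) = 0.56254 m/s.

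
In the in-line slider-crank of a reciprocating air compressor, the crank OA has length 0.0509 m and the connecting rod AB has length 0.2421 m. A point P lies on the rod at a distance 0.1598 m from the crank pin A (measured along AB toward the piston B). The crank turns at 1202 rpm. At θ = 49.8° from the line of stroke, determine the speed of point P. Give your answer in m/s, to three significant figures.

5.52

ω = 125.9 rad/s.  Crank-pin speed |V_A| = rω = 6.4069 m/s, perpendicular to OA.
Rod angle: sinφ = −(r/L) sinθ ⇒ φ = -9.241°; ω_rod = −rω cosθ/√(L²−r²sin²θ) = -17.306 rad/s.
V_P = V_A + ω_rod × AP, with AP = 0.1598 m along the rod.
Components: V_Px = −rω sinθ − a·ω_rod·sinφ = -5.3377 m/s;  V_Py = rω cosθ + a·ω_rod·cosφ = +1.4058 m/s.
|V_P| = √(V_Px² + V_Py²) = 5.5197 m/s.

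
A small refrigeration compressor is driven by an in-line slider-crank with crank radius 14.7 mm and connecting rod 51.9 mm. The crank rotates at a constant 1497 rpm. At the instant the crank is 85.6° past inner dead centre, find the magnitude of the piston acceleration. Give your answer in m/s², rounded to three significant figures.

ω = 2π·1497/60 = 156.8 rad/s
x(θ) = r cosθ + √(L² − r² sin²θ); with ω constant, a = ω²·d²x/dθ².
d²x/dθ² = −r cosθ − r²(cos2θ)/√u − r⁴ sin²2θ/(4u^{3/2}),  u = L² − r² sin²θ = 0.00247879 m².
Substituting r = 0.0147 m, L = 0.0519 m, θ = 85.6°: d²x/dθ² = +0.0031592 m.
a = ω²·d²x/dθ² = (156.8)²·(+0.0031592) = +77.638 m/s²;  |a| = 77.638 m/s².

77.6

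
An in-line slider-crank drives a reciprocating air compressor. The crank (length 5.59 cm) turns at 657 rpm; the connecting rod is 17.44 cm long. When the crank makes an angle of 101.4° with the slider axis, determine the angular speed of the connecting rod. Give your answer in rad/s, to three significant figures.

ω = 68.8 rad/s (converted from 657 rpm).
The rod makes angle φ with the slider axis where L sinφ = r sinθ; differentiating, L cosφ·φ̇ = r ω cosθ.
L cosφ = √(L² − r² sin²θ) = 0.16557 m.
|ω_rod| = r ω |cosθ| / √(L² − r² sin²θ) = 0.0559·68.8·0.19766/0.16557 = 4.5914 rad/s.

4.59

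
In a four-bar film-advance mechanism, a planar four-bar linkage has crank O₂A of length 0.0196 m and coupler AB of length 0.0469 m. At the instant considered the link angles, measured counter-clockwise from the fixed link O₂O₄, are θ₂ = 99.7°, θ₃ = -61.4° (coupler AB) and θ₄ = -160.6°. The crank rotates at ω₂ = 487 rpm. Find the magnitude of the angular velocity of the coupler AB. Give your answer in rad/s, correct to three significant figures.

ω₂ = 51 rad/s (from 487 rpm).
Differentiating the loop-closure r₂e^{iθ₂}+r₃e^{iθ₃}=r₁+r₄e^{iθ₄} gives r₂ω₂e^{iθ₂}+r₃ω₃e^{iθ₃}=r₄ω₄e^{iθ₄}.
Eliminating the other unknown: ω₃ = r₂ω₂ sin(θ₄−θ₂) / [r₃ sin(θ₃−θ₄)].
Numerator sine = +0.98570; denominator sine = +0.98714.
Result = 0.0196·51·(+0.98570) / (0.0469·(+0.98714)) = +21.282 rad/s; magnitude 21.282 rad/s.

21.3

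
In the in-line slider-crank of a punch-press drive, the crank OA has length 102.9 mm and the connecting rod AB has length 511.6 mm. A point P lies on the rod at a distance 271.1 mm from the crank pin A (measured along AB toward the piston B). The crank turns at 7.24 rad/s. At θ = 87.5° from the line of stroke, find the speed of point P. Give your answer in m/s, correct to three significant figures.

ω = 7.24 rad/s.  Crank-pin speed |V_A| = rω = 0.745 m/s, perpendicular to OA.
Rod angle: sinφ = −(r/L) sinθ ⇒ φ = -11.592°; ω_rod = −rω cosθ/√(L²−r²sin²θ) = -0.064841 rad/s.
V_P = V_A + ω_rod × AP, with AP = 0.2711 m along the rod.
Components: V_Px = −rω sinθ − a·ω_rod·sinφ = -0.74782 m/s;  V_Py = rω cosθ + a·ω_rod·cosφ = +0.015276 m/s.
|V_P| = √(V_Px² + V_Py²) = 0.74798 m/s.

0.748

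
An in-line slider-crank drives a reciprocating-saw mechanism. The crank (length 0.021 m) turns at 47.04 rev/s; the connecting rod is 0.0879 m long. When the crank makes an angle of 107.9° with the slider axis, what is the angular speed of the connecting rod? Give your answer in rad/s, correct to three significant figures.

ω = 295.6 rad/s (converted from 47.04 rev/s).
The rod makes angle φ with the slider axis where L sinφ = r sinθ; differentiating, L cosφ·φ̇ = r ω cosθ.
L cosφ = √(L² − r² sin²θ) = 0.085598 m.
|ω_rod| = r ω |cosθ| / √(L² − r² sin²θ) = 0.021·295.6·0.30736/0.085598 = 22.287 rad/s.

22.3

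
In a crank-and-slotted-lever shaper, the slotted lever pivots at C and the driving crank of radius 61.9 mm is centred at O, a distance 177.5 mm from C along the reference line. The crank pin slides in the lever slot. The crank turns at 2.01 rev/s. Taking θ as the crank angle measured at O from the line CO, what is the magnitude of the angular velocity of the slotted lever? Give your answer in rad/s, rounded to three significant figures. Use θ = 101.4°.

ω = 12.63 rad/s (from 2.01 rev/s).
Crank pin A relative to C: A = (d + r cosθ, r sinθ); lever angle φ = atan2(r sinθ, d + r cosθ).
Differentiating tanφ: φ̇ = rω(d cosθ + r)/(d² + r² + 2dr cosθ).
d² + r² + 2dr cosθ = |CA|² = 0.0309944 m²;  d cosθ + r = +0.026816 m.
|ω_lever| = |0.0619·12.63·+0.026816| / 0.0309944 = 0.67635 rad/s.

0.676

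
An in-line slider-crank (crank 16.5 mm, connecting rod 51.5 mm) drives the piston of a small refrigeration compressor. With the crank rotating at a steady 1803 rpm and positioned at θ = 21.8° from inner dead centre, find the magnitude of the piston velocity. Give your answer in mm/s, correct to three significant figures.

ω = 2π·1803/60 = 188.8 rad/s
For an in-line slider-crank, x = r cosθ + √(L² − r² sin²θ), so v = −rω sinθ·[1 + r cosθ/√(L² − r² sin²θ)].
With r = 0.0165 m, L = 0.0515 m, θ = 21.8°: √(L² − r² sin²θ) = 0.051134 m.
v = −0.0165·188.8·0.37137·[1 + 0.0165·0.92849/0.051134] = -1.5036 m/s.
|v| = 1.5036 m/s = 1503.6 mm/s.

1500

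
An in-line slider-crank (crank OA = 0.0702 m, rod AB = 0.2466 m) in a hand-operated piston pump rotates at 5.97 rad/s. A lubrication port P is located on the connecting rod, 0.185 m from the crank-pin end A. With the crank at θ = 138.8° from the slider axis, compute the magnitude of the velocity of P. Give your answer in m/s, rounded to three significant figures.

0.244

ω = 5.97 rad/s.  Crank-pin speed |V_A| = rω = 0.41909 m/s, perpendicular to OA.
Rod angle: sinφ = −(r/L) sinθ ⇒ φ = -10.808°; ω_rod = −rω cosθ/√(L²−r²sin²θ) = +1.3018 rad/s.
V_P = V_A + ω_rod × AP, with AP = 0.185 m along the rod.
Components: V_Px = −rω sinθ − a·ω_rod·sinφ = -0.23089 m/s;  V_Py = rω cosθ + a·ω_rod·cosφ = -0.078769 m/s.
|V_P| = √(V_Px² + V_Py²) = 0.24396 m/s.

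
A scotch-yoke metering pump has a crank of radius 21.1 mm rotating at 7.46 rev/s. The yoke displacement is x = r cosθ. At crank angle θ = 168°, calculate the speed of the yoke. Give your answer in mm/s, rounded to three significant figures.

ω = 46.87 rad/s (from 7.46 rev/s).
x = r cosθ ⇒ ẋ = −rω sinθ.
|v| = rω|sinθ| = 0.0211·46.87·|sin 168°| = 0.20563 m/s = 205.63 mm/s.

206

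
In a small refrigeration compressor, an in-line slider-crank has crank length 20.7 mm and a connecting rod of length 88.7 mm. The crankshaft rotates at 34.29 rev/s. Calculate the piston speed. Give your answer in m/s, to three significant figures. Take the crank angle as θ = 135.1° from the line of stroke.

2.62

ω = 2π·34.3 = 215.5 rad/s
For an in-line slider-crank, x = r cosθ + √(L² − r² sin²θ), so v = −rω sinθ·[1 + r cosθ/√(L² − r² sin²θ)].
With r = 0.0207 m, L = 0.0887 m, θ = 135.1°: √(L² − r² sin²θ) = 0.087488 m.
v = −0.0207·215.5·0.70587·[1 + 0.0207·-0.70834/0.087488] = -2.6205 m/s.
|v| = 2.6205 m/s.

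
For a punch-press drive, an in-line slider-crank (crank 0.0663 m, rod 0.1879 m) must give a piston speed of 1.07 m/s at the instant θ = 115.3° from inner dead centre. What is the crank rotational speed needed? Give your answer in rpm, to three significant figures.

For an in-line slider-crank, |v_piston| = rω|sinθ|·[1 + r cosθ/√(L² − r² sin²θ)].
With r = 0.0663 m, L = 0.1879 m, θ = 115.3°: the bracketed kinematic factor |dx/dθ| = 0.050404 m.
ω = v/|dx/dθ| = 1.07/0.050404 = 21.229 rad/s.
N = 60ω/(2π) = 202.72 rpm.

203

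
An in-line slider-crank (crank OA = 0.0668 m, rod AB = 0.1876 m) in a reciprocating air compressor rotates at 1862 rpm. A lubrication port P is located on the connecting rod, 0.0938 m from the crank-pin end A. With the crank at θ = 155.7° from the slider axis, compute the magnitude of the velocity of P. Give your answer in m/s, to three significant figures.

ω = 195 rad/s.  Crank-pin speed |V_A| = rω = 13.025 m/s, perpendicular to OA.
Rod angle: sinφ = −(r/L) sinθ ⇒ φ = -8.426°; ω_rod = −rω cosθ/√(L²−r²sin²θ) = +63.97 rad/s.
V_P = V_A + ω_rod × AP, with AP = 0.0938 m along the rod.
Components: V_Px = −rω sinθ − a·ω_rod·sinφ = -4.4808 m/s;  V_Py = rω cosθ + a·ω_rod·cosφ = -5.9356 m/s.
|V_P| = √(V_Px² + V_Py²) = 7.437 m/s.

7.44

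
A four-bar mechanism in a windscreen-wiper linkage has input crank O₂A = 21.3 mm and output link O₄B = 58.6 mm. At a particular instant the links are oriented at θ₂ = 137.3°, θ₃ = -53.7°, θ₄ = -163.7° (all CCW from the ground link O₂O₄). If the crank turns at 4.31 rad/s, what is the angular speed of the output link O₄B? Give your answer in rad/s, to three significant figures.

0.318

ω₂ = 4.31 rad/s
Differentiating the loop-closure r₂e^{iθ₂}+r₃e^{iθ₃}=r₁+r₄e^{iθ₄} gives r₂ω₂e^{iθ₂}+r₃ω₃e^{iθ₃}=r₄ω₄e^{iθ₄}.
Eliminating the other unknown: ω₄ = r₂ω₂ sin(θ₂−θ₃) / [r₄ sin(θ₄−θ₃)].
Numerator sine = -0.19081; denominator sine = -0.93969.
Result = 0.0213·4.31·(-0.19081) / (0.0586·(-0.93969)) = +0.31811 rad/s; magnitude 0.31811 rad/s.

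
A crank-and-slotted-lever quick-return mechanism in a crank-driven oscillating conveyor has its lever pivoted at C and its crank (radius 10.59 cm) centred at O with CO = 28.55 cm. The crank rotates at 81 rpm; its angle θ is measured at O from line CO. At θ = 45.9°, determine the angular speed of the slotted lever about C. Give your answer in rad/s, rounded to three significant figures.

2.03

ω = 8.482 rad/s (from 81 rpm).
Crank pin A relative to C: A = (d + r cosθ, r sinθ); lever angle φ = atan2(r sinθ, d + r cosθ).
Differentiating tanφ: φ̇ = rω(d cosθ + r)/(d² + r² + 2dr cosθ).
d² + r² + 2dr cosθ = |CA|² = 0.134806 m²;  d cosθ + r = +0.30458 m.
|ω_lever| = |0.1059·8.482·+0.30458| / 0.134806 = 2.0296 rad/s.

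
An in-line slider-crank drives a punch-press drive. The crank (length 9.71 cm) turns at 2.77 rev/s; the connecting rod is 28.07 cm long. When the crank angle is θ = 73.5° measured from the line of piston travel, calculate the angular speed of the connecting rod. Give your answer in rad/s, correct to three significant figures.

1.81

ω = 17.4 rad/s (converted from 2.77 rev/s).
The rod makes angle φ with the slider axis where L sinφ = r sinθ; differentiating, L cosφ·φ̇ = r ω cosθ.
L cosφ = √(L² − r² sin²θ) = 0.26481 m.
|ω_rod| = r ω |cosθ| / √(L² − r² sin²θ) = 0.0971·17.4·0.28402/0.26481 = 1.8125 rad/s.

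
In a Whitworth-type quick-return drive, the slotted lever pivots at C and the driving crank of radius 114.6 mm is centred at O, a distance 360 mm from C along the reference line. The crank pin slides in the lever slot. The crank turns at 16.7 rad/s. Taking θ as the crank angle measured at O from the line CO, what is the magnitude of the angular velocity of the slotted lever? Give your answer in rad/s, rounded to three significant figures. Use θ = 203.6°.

6.14

ω = 16.7 rad/s
Crank pin A relative to C: A = (d + r cosθ, r sinθ); lever angle φ = atan2(r sinθ, d + r cosθ).
Differentiating tanφ: φ̇ = rω(d cosθ + r)/(d² + r² + 2dr cosθ).
d² + r² + 2dr cosθ = |CA|² = 0.0671222 m²;  d cosθ + r = -0.21529 m.
|ω_lever| = |0.1146·16.7·-0.21529| / 0.0671222 = 6.1385 rad/s.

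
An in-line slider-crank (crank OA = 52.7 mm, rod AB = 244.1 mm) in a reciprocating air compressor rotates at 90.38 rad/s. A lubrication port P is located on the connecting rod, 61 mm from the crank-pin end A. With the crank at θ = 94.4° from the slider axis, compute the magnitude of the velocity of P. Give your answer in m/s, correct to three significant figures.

ω = 90.38 rad/s.  Crank-pin speed |V_A| = rω = 4.763 m/s, perpendicular to OA.
Rod angle: sinφ = −(r/L) sinθ ⇒ φ = -12.431°; ω_rod = −rω cosθ/√(L²−r²sin²θ) = +1.5329 rad/s.
V_P = V_A + ω_rod × AP, with AP = 0.061 m along the rod.
Components: V_Px = −rω sinθ − a·ω_rod·sinφ = -4.7289 m/s;  V_Py = rω cosθ + a·ω_rod·cosφ = -0.2741 m/s.
|V_P| = √(V_Px² + V_Py²) = 4.7368 m/s.

4.74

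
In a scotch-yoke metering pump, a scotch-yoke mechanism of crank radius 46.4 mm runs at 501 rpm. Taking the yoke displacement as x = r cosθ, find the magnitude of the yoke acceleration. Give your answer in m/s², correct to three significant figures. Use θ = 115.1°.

54.2

ω = 52.46 rad/s (from 501 rpm).
x = r cosθ ⇒ ẍ = −rω² cosθ (ω constant).
|a| = rω²|cosθ| = 0.0464·(52.46)²·|cos 115.1°| = 54.178 m/s².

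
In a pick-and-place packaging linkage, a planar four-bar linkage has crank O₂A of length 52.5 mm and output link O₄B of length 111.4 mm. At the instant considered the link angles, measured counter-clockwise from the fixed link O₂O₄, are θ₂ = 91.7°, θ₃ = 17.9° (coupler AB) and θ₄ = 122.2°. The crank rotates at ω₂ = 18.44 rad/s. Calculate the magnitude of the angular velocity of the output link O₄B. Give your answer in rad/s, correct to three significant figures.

8.61

ω₂ = 18.44 rad/s
Differentiating the loop-closure r₂e^{iθ₂}+r₃e^{iθ₃}=r₁+r₄e^{iθ₄} gives r₂ω₂e^{iθ₂}+r₃ω₃e^{iθ₃}=r₄ω₄e^{iθ₄}.
Eliminating the other unknown: ω₄ = r₂ω₂ sin(θ₂−θ₃) / [r₄ sin(θ₄−θ₃)].
Numerator sine = +0.96029; denominator sine = +0.96902.
Result = 0.0525·18.44·(+0.96029) / (0.1114·(+0.96902)) = +8.6121 rad/s; magnitude 8.6121 rad/s.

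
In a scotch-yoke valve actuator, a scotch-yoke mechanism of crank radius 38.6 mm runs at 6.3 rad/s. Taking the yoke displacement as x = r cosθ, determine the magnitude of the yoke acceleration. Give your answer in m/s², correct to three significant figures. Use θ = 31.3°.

ω = 6.3 rad/s
x = r cosθ ⇒ ẍ = −rω² cosθ (ω constant).
|a| = rω²|cosθ| = 0.0386·(6.3)²·|cos 31.3°| = 1.3091 m/s².

1.31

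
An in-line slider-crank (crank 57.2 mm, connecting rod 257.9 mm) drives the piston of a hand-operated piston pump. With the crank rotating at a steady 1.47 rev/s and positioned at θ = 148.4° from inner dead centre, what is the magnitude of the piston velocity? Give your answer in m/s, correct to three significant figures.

0.224

ω = 2π·1.47 = 9.236 rad/s
For an in-line slider-crank, x = r cosθ + √(L² − r² sin²θ), so v = −rω sinθ·[1 + r cosθ/√(L² − r² sin²θ)].
With r = 0.0572 m, L = 0.2579 m, θ = 148.4°: √(L² − r² sin²θ) = 0.25615 m.
v = −0.0572·9.236·0.52399·[1 + 0.0572·-0.85173/0.25615] = -0.22418 m/s.
|v| = 0.22418 m/s.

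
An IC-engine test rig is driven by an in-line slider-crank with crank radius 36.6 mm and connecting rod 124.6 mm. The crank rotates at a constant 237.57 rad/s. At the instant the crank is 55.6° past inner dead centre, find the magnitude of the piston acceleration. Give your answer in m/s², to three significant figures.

953

ω = 237.6 rad/s
x(θ) = r cosθ + √(L² − r² sin²θ); with ω constant, a = ω²·d²x/dθ².
d²x/dθ² = −r cosθ − r²(cos2θ)/√u − r⁴ sin²2θ/(4u^{3/2}),  u = L² − r² sin²θ = 0.0146132 m².
Substituting r = 0.0366 m, L = 0.1246 m, θ = 55.6°: d²x/dθ² = -0.016891 m.
a = ω²·d²x/dθ² = (237.6)²·(-0.016891) = -953.33 m/s²;  |a| = 953.33 m/s².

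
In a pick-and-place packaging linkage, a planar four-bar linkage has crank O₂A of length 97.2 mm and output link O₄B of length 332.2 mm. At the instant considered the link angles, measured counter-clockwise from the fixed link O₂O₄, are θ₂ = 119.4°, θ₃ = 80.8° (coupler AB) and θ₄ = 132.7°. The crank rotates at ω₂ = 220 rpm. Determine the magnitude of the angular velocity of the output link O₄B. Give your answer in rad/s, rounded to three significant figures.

5.34

ω₂ = 23.04 rad/s (from 220 rpm).
Differentiating the loop-closure r₂e^{iθ₂}+r₃e^{iθ₃}=r₁+r₄e^{iθ₄} gives r₂ω₂e^{iθ₂}+r₃ω₃e^{iθ₃}=r₄ω₄e^{iθ₄}.
Eliminating the other unknown: ω₄ = r₂ω₂ sin(θ₂−θ₃) / [r₄ sin(θ₄−θ₃)].
Numerator sine = +0.62388; denominator sine = +0.78694.
Result = 0.0972·23.04·(+0.62388) / (0.3322·(+0.78694)) = +5.3442 rad/s; magnitude 5.3442 rad/s.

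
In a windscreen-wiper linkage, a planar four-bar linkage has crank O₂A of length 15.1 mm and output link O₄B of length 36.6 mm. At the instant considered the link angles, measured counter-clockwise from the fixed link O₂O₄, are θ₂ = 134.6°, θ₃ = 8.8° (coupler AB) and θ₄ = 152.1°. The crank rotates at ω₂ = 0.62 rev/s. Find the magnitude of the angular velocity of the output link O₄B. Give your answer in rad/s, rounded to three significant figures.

ω₂ = 3.896 rad/s (from 0.62 rev/s).
Differentiating the loop-closure r₂e^{iθ₂}+r₃e^{iθ₃}=r₁+r₄e^{iθ₄} gives r₂ω₂e^{iθ₂}+r₃ω₃e^{iθ₃}=r₄ω₄e^{iθ₄}.
Eliminating the other unknown: ω₄ = r₂ω₂ sin(θ₂−θ₃) / [r₄ sin(θ₄−θ₃)].
Numerator sine = +0.81106; denominator sine = +0.59763.
Result = 0.0151·3.896·(+0.81106) / (0.0366·(+0.59763)) = +2.1812 rad/s; magnitude 2.1812 rad/s.

2.18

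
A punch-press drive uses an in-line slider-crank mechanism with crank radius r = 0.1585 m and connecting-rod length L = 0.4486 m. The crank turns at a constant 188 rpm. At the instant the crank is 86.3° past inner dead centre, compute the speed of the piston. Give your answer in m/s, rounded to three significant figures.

3.19

ω = 2π·188/60 = 19.69 rad/s
For an in-line slider-crank, x = r cosθ + √(L² − r² sin²θ), so v = −rω sinθ·[1 + r cosθ/√(L² − r² sin²θ)].
With r = 0.1585 m, L = 0.4486 m, θ = 86.3°: √(L² − r² sin²θ) = 0.41979 m.
v = −0.1585·19.69·0.99792·[1 + 0.1585·0.06453/0.41979] = -3.1898 m/s.
|v| = 3.1898 m/s.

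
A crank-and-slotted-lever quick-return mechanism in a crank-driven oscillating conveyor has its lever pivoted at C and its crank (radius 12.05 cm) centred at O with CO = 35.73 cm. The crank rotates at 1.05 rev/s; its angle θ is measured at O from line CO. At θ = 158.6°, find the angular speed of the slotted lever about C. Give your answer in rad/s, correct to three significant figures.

ω = 6.597 rad/s (from 1.05 rev/s).
Crank pin A relative to C: A = (d + r cosθ, r sinθ); lever angle φ = atan2(r sinθ, d + r cosθ).
Differentiating tanφ: φ̇ = rω(d cosθ + r)/(d² + r² + 2dr cosθ).
d² + r² + 2dr cosθ = |CA|² = 0.062011 m²;  d cosθ + r = -0.21217 m.
|ω_lever| = |0.1205·6.597·-0.21217| / 0.062011 = 2.72 rad/s.

2.72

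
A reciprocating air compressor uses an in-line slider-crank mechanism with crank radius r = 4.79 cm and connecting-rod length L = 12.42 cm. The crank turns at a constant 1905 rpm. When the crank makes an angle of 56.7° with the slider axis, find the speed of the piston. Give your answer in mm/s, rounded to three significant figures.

ω = 2π·1905/60 = 199.5 rad/s
For an in-line slider-crank, x = r cosθ + √(L² − r² sin²θ), so v = −rω sinθ·[1 + r cosθ/√(L² − r² sin²θ)].
With r = 0.0479 m, L = 0.1242 m, θ = 56.7°: √(L² − r² sin²θ) = 0.11757 m.
v = −0.0479·199.5·0.83581·[1 + 0.0479·0.54902/0.11757] = -9.7731 m/s.
|v| = 9.7731 m/s = 9773.1 mm/s.

9770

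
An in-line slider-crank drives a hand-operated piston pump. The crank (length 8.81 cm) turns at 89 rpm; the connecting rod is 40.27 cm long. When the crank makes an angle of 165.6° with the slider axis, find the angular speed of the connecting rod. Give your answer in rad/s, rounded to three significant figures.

ω = 9.32 rad/s (converted from 89 rpm).
The rod makes angle φ with the slider axis where L sinφ = r sinθ; differentiating, L cosφ·φ̇ = r ω cosθ.
L cosφ = √(L² − r² sin²θ) = 0.4021 m.
|ω_rod| = r ω |cosθ| / √(L² − r² sin²θ) = 0.0881·9.32·0.96858/0.4021 = 1.9779 rad/s.

1.98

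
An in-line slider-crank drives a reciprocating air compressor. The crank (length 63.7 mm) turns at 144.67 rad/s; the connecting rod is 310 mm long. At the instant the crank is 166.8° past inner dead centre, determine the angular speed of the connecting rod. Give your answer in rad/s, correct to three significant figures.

29.0

ω = 144.7 rad/s
The rod makes angle φ with the slider axis where L sinφ = r sinθ; differentiating, L cosφ·φ̇ = r ω cosθ.
L cosφ = √(L² − r² sin²θ) = 0.30966 m.
|ω_rod| = r ω |cosθ| / √(L² − r² sin²θ) = 0.0637·144.7·0.97358/0.30966 = 28.974 rad/s.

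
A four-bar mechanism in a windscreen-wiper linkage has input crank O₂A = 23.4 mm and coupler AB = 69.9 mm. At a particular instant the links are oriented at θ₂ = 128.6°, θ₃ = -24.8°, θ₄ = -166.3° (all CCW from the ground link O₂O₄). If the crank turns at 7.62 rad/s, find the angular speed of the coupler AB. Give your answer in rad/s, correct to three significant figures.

3.72

ω₂ = 7.62 rad/s
Differentiating the loop-closure r₂e^{iθ₂}+r₃e^{iθ₃}=r₁+r₄e^{iθ₄} gives r₂ω₂e^{iθ₂}+r₃ω₃e^{iθ₃}=r₄ω₄e^{iθ₄}.
Eliminating the other unknown: ω₃ = r₂ω₂ sin(θ₄−θ₂) / [r₃ sin(θ₃−θ₄)].
Numerator sine = +0.90704; denominator sine = +0.62251.
Result = 0.0234·7.62·(+0.90704) / (0.0699·(+0.62251)) = +3.7168 rad/s; magnitude 3.7168 rad/s.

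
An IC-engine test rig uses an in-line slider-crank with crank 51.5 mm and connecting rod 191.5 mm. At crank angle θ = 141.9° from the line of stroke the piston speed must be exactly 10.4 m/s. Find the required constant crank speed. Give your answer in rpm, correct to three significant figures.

3980

For an in-line slider-crank, |v_piston| = rω|sinθ|·[1 + r cosθ/√(L² − r² sin²θ)].
With r = 0.0515 m, L = 0.1915 m, θ = 141.9°: the bracketed kinematic factor |dx/dθ| = 0.024958 m.
ω = v/|dx/dθ| = 10.4/0.024958 = 416.7 rad/s.
N = 60ω/(2π) = 3979.2 rpm.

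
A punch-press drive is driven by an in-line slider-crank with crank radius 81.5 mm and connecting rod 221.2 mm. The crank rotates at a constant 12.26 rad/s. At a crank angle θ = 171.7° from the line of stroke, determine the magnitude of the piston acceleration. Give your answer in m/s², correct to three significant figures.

ω = 12.26 rad/s
x(θ) = r cosθ + √(L² − r² sin²θ); with ω constant, a = ω²·d²x/dθ².
d²x/dθ² = −r cosθ − r²(cos2θ)/√u − r⁴ sin²2θ/(4u^{3/2}),  u = L² − r² sin²θ = 0.048791 m².
Substituting r = 0.0815 m, L = 0.2212 m, θ = 171.7°: d²x/dθ² = +0.051745 m.
a = ω²·d²x/dθ² = (12.26)²·(+0.051745) = +7.7777 m/s²;  |a| = 7.7777 m/s².

7.78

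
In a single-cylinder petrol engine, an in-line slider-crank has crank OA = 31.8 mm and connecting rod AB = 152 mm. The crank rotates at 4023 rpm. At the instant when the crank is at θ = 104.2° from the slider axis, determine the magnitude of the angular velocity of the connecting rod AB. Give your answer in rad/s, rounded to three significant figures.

ω = 421.3 rad/s (converted from 4023 rpm).
The rod makes angle φ with the slider axis where L sinφ = r sinθ; differentiating, L cosφ·φ̇ = r ω cosθ.
L cosφ = √(L² − r² sin²θ) = 0.14884 m.
|ω_rod| = r ω |cosθ| / √(L² − r² sin²θ) = 0.0318·421.3·0.24531/0.14884 = 22.08 rad/s.

22.1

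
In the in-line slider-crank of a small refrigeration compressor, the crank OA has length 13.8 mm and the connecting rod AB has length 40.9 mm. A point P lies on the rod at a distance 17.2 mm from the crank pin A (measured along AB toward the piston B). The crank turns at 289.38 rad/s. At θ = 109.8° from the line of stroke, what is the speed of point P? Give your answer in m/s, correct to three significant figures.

3.65

ω = 289.4 rad/s.  Crank-pin speed |V_A| = rω = 3.9934 m/s, perpendicular to OA.
Rod angle: sinφ = −(r/L) sinθ ⇒ φ = -18.509°; ω_rod = −rω cosθ/√(L²−r²sin²θ) = +34.878 rad/s.
V_P = V_A + ω_rod × AP, with AP = 0.0172 m along the rod.
Components: V_Px = −rω sinθ − a·ω_rod·sinφ = -3.5669 m/s;  V_Py = rω cosθ + a·ω_rod·cosφ = -0.78386 m/s.
|V_P| = √(V_Px² + V_Py²) = 3.652 m/s.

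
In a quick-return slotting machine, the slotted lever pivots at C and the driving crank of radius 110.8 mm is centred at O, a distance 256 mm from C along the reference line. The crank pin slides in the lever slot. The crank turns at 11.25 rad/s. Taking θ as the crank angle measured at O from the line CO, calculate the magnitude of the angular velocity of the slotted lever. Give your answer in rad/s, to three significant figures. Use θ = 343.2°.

3.36

ω = 11.25 rad/s
Crank pin A relative to C: A = (d + r cosθ, r sinθ); lever angle φ = atan2(r sinθ, d + r cosθ).
Differentiating tanφ: φ̇ = rω(d cosθ + r)/(d² + r² + 2dr cosθ).
d² + r² + 2dr cosθ = |CA|² = 0.132121 m²;  d cosθ + r = +0.35587 m.
|ω_lever| = |0.1108·11.25·+0.35587| / 0.132121 = 3.3575 rad/s.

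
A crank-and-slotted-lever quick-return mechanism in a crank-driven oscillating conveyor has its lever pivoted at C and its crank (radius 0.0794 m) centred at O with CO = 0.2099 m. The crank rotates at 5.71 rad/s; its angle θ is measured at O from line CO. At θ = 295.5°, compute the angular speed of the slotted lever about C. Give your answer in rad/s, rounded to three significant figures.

1.19

ω = 5.71 rad/s
Crank pin A relative to C: A = (d + r cosθ, r sinθ); lever angle φ = atan2(r sinθ, d + r cosθ).
Differentiating tanφ: φ̇ = rω(d cosθ + r)/(d² + r² + 2dr cosθ).
d² + r² + 2dr cosθ = |CA|² = 0.0647122 m²;  d cosθ + r = +0.16976 m.
|ω_lever| = |0.0794·5.71·+0.16976| / 0.0647122 = 1.1894 rad/s.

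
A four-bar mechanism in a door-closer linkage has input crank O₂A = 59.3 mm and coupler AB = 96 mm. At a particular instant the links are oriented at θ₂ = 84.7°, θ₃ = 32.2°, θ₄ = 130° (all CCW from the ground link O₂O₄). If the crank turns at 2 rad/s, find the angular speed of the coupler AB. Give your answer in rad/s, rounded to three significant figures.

ω₂ = 2 rad/s
Differentiating the loop-closure r₂e^{iθ₂}+r₃e^{iθ₃}=r₁+r₄e^{iθ₄} gives r₂ω₂e^{iθ₂}+r₃ω₃e^{iθ₃}=r₄ω₄e^{iθ₄}.
Eliminating the other unknown: ω₃ = r₂ω₂ sin(θ₄−θ₂) / [r₃ sin(θ₃−θ₄)].
Numerator sine = +0.71080; denominator sine = -0.99075.
Result = 0.0593·2·(+0.71080) / (0.096·(-0.99075)) = -0.88633 rad/s; magnitude 0.88633 rad/s.

0.886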